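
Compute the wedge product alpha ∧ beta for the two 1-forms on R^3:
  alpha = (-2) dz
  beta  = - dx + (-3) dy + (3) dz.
alpha ∧ beta = (-2) dx ∧ dz + (-6) dy ∧ dz

Distribute the wedge, using dx_i ∧ dx_j = -dx_j ∧ dx_i and dx_i ∧ dx_i = 0. For each pair (i, j) with i < j, the coefficient of dx_i ∧ dx_j in alpha ∧ beta is (alpha_i * beta_j - alpha_j * beta_i). Collecting: alpha ∧ beta = (-2) dx ∧ dz + (-6) dy ∧ dz.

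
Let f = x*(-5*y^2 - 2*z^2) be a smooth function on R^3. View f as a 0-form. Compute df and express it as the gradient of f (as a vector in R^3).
df = (-5*y^2 - 2*z^2) dx + (-10*x*y) dy + (-4*x*z) dz; grad f = (-5*y^2 - 2*z^2, -10*x*y, -4*x*z)

For a 0-form f, d f = (∂f/∂x) dx + (∂f/∂y) dy + (∂f/∂z) dz. The components of the vector representation are exactly the entries of grad f in Cartesian coordinates:
  ∂f/∂x = -5*y^2 - 2*z^2
  ∂f/∂y = -10*x*y
  ∂f/∂z = -4*x*z.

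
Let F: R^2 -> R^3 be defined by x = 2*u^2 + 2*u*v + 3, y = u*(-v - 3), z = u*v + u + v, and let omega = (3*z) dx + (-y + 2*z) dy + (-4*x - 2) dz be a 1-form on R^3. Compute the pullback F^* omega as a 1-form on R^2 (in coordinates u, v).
F^* omega = (4*u^2*v + 4*u^2 - 5*u*v^2 - 4*u*v - 15*u + 4*v^2 - 20*v - 14) du + (-8*u^3 - 5*u^2*v - 7*u^2 - 4*u*v - 14*u - 14) dv

Using F^*(f dg) = (f ∘ F) d(g ∘ F), substitute each coordinate x_i by F_i(u, v) in f_i, and replace dx_i by d F_i = (∂F_i/∂u) du + (∂F_i/∂v) dv.
  For the x component: f_1(F) = 3*u*v + 3*u + 3*v; d F_1 = (4*u + 2*v) du + (2*u) dv
  For the y component: f_2(F) = 3*u*v + 5*u + 2*v; d F_2 = (-v - 3) du + (-u) dv
  For the z component: f_3(F) = -8*u^2 - 8*u*v - 14; d F_3 = (v + 1) du + (u + 1) dv
Combining and collecting du, dv coefficients:
  coeff of du: 4*u^2*v + 4*u^2 - 5*u*v^2 - 4*u*v - 15*u + 4*v^2 - 20*v - 14
  coeff of dv: -8*u^3 - 5*u^2*v - 7*u^2 - 4*u*v - 14*u - 14
F^* omega = (4*u^2*v + 4*u^2 - 5*u*v^2 - 4*u*v - 15*u + 4*v^2 - 20*v - 14) du + (-8*u^3 - 5*u^2*v - 7*u^2 - 4*u*v - 14*u - 14) dv.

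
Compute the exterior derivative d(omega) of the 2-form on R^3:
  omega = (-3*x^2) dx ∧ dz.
d(omega) = 0

For a 2-form omega = sum_{i<j} g_{ij} dx_i ∧ dx_j, the exterior derivative is
  d(omega) = sum_{i<j} d(g_{ij}) ∧ dx_i ∧ dx_j = sum_{i<j, k} (∂g_{ij}/∂x_k) dx_k ∧ dx_i ∧ dx_j.
Expand each term, using dx_k ∧ dx_i ∧ dx_j = sgn(permutation) dx_{(a)} ∧ dx_{(b)} ∧ dx_{(c)} with (a < b < c) sorted:

Collecting like 3-forms: d(omega) = 0.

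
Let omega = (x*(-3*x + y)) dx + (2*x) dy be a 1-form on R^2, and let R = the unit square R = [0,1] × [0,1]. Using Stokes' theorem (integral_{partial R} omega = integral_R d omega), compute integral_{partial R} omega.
integral_(partial R) omega = 3/2

Stokes: integral_partial_R omega = integral_R d omega with d omega = (∂Q/∂x - ∂P/∂y) dx ∧ dy.
  ∂Q/∂x = 2
  ∂P/∂y = x
  integrand = ∂Q/∂x - ∂P/∂y = 2 - x.
Integrating over R: integral_0^1 integral_0^1 (2 - x) dx dy = 3/2.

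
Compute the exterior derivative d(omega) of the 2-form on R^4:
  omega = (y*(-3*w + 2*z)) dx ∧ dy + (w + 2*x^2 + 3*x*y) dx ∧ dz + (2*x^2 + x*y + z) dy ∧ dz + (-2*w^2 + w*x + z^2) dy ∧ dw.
d(omega) = (x + 3*y) dx ∧ dy ∧ dz + (w - 3*y) dx ∧ dy ∧ dw + (1) dx ∧ dz ∧ dw + (-2*z) dy ∧ dz ∧ dw

For a 2-form omega = sum_{i<j} g_{ij} dx_i ∧ dx_j, the exterior derivative is
  d(omega) = sum_{i<j} d(g_{ij}) ∧ dx_i ∧ dx_j = sum_{i<j, k} (∂g_{ij}/∂x_k) dx_k ∧ dx_i ∧ dx_j.
Expand each term, using dx_k ∧ dx_i ∧ dx_j = sgn(permutation) dx_{(a)} ∧ dx_{(b)} ∧ dx_{(c)} with (a < b < c) sorted:
  d(y*(-3*w + 2*z)) includes (∂/∂z)(y*(-3*w + 2*z)) dz = (2*y) dz, which multiplied by dx ∧ dy gives (2*y) dx ∧ dy ∧ dz
  d(y*(-3*w + 2*z)) includes (∂/∂w)(y*(-3*w + 2*z)) dw = (-3*y) dw, which multiplied by dx ∧ dy gives (-3*y) dx ∧ dy ∧ dw
  d(w + 2*x^2 + 3*x*y) includes (∂/∂y)(w + 2*x^2 + 3*x*y) dy = (3*x) dy, which multiplied by dx ∧ dz gives (-3*x) dx ∧ dy ∧ dz
  d(w + 2*x^2 + 3*x*y) includes (∂/∂w)(w + 2*x^2 + 3*x*y) dw = (1) dw, which multiplied by dx ∧ dz gives (1) dx ∧ dz ∧ dw
  d(2*x^2 + x*y + z) includes (∂/∂x)(2*x^2 + x*y + z) dx = (4*x + y) dx, which multiplied by dy ∧ dz gives (4*x + y) dx ∧ dy ∧ dz
  d(-2*w^2 + w*x + z^2) includes (∂/∂x)(-2*w^2 + w*x + z^2) dx = (w) dx, which multiplied by dy ∧ dw gives (w) dx ∧ dy ∧ dw
  d(-2*w^2 + w*x + z^2) includes (∂/∂z)(-2*w^2 + w*x + z^2) dz = (2*z) dz, which multiplied by dy ∧ dw gives (-2*z) dy ∧ dz ∧ dw
Collecting like 3-forms: d(omega) = (x + 3*y) dx ∧ dy ∧ dz + (w - 3*y) dx ∧ dy ∧ dw + (1) dx ∧ dz ∧ dw + (-2*z) dy ∧ dz ∧ dw.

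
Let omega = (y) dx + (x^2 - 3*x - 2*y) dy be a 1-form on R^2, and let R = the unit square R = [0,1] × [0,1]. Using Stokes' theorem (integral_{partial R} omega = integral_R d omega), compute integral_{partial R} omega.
integral_(partial R) omega = -3

Stokes: integral_partial_R omega = integral_R d omega with d omega = (∂Q/∂x - ∂P/∂y) dx ∧ dy.
  ∂Q/∂x = 2*x - 3
  ∂P/∂y = 1
  integrand = ∂Q/∂x - ∂P/∂y = 2*x - 4.
Integrating over R: integral_0^1 integral_0^1 (2*x - 4) dx dy = -3.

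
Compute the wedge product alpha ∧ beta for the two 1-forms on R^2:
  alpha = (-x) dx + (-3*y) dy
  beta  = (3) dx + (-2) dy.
alpha ∧ beta = (2*x + 9*y) dx ∧ dy

Distribute the wedge, using dx_i ∧ dx_j = -dx_j ∧ dx_i and dx_i ∧ dx_i = 0. For each pair (i, j) with i < j, the coefficient of dx_i ∧ dx_j in alpha ∧ beta is (alpha_i * beta_j - alpha_j * beta_i). Collecting: alpha ∧ beta = (2*x + 9*y) dx ∧ dy.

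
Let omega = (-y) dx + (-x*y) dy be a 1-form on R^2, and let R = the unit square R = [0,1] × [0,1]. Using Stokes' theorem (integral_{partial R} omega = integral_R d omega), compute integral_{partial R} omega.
integral_(partial R) omega = 1/2

Stokes: integral_partial_R omega = integral_R d omega with d omega = (∂Q/∂x - ∂P/∂y) dx ∧ dy.
  ∂Q/∂x = -y
  ∂P/∂y = -1
  integrand = ∂Q/∂x - ∂P/∂y = 1 - y.
Integrating over R: integral_0^1 integral_0^1 (1 - y) dx dy = 1/2.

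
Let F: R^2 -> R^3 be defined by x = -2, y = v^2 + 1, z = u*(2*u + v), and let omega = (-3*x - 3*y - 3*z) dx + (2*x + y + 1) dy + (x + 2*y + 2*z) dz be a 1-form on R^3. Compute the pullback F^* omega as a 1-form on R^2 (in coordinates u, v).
F^* omega = (16*u^3 + 12*u^2*v + 10*u*v^2 + 2*v^3) du + (4*u^3 + 2*u^2*v + 2*u*v^2 + 2*v^3 - 4*v) dv

Using F^*(f dg) = (f ∘ F) d(g ∘ F), substitute each coordinate x_i by F_i(u, v) in f_i, and replace dx_i by d F_i = (∂F_i/∂u) du + (∂F_i/∂v) dv.
  For the x component: f_1(F) = -6*u^2 - 3*u*v - 3*v^2 + 3; d F_1 = (0) du + (0) dv
  For the y component: f_2(F) = v^2 - 2; d F_2 = (0) du + (2*v) dv
  For the z component: f_3(F) = 4*u^2 + 2*u*v + 2*v^2; d F_3 = (4*u + v) du + (u) dv
Combining and collecting du, dv coefficients:
  coeff of du: 16*u^3 + 12*u^2*v + 10*u*v^2 + 2*v^3
  coeff of dv: 4*u^3 + 2*u^2*v + 2*u*v^2 + 2*v^3 - 4*v
F^* omega = (16*u^3 + 12*u^2*v + 10*u*v^2 + 2*v^3) du + (4*u^3 + 2*u^2*v + 2*u*v^2 + 2*v^3 - 4*v) dv.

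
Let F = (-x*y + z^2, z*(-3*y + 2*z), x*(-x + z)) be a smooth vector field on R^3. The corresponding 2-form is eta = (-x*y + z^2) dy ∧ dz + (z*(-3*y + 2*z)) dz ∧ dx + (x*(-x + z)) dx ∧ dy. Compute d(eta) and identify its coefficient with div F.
d(eta) = (x - y - 3*z) dx ∧ dy ∧ dz; div F = x - y - 3*z

For a 2-form in R^3 of the form above, applying d gives a 3-form with coefficient ∂P/∂x + ∂Q/∂y + ∂R/∂z:
  ∂P/∂x = -y
  ∂Q/∂y = -3*z
  ∂R/∂z = x
Sum = x - y - 3*z, which is exactly div F.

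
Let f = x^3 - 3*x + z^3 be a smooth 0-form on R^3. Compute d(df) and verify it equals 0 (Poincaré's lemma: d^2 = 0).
d(df) = 0

Step 1: df = sum_i (∂f/∂x_i) dx_i = (3*x^2 - 3) dx + (0) dy + (3*z^2) dz.
Step 2: Apply d again. Using the 1-form formula, the coefficient of dx ∧ dy in d(df) is ∂^2 f/∂x ∂y - ∂^2 f/∂y ∂x = (0) - (0) = 0 (equality of mixed partials for smooth f).
Similarly for dx ∧ dz and dy ∧ dz — all coefficients vanish. So d(df) = 0.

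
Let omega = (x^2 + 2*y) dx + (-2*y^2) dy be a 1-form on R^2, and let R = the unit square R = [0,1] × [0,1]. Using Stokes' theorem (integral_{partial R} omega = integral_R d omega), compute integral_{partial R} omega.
integral_(partial R) omega = -2

Stokes: integral_partial_R omega = integral_R d omega with d omega = (∂Q/∂x - ∂P/∂y) dx ∧ dy.
  ∂Q/∂x = 0
  ∂P/∂y = 2
  integrand = ∂Q/∂x - ∂P/∂y = -2.
Integrating over R: integral_0^1 integral_0^1 (-2) dx dy = -2.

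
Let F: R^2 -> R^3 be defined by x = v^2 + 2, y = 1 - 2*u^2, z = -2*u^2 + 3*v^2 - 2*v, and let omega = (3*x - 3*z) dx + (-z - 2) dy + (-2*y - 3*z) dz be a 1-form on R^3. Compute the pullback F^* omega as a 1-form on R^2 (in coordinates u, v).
F^* omega = (16*u*(-3*u^2 + 3*v^2 - 2*v + 1)) du + (72*u^2*v - 20*u^2 - 66*v^3 + 66*v^2 - 12*v + 4) dv

Using F^*(f dg) = (f ∘ F) d(g ∘ F), substitute each coordinate x_i by F_i(u, v) in f_i, and replace dx_i by d F_i = (∂F_i/∂u) du + (∂F_i/∂v) dv.
  For the x component: f_1(F) = 6*u^2 - 6*v^2 + 6*v + 6; d F_1 = (0) du + (2*v) dv
  For the y component: f_2(F) = 2*u^2 - 3*v^2 + 2*v - 2; d F_2 = (-4*u) du + (0) dv
  For the z component: f_3(F) = 10*u^2 - 9*v^2 + 6*v - 2; d F_3 = (-4*u) du + (6*v - 2) dv
Combining and collecting du, dv coefficients:
  coeff of du: 16*u*(-3*u^2 + 3*v^2 - 2*v + 1)
  coeff of dv: 72*u^2*v - 20*u^2 - 66*v^3 + 66*v^2 - 12*v + 4
F^* omega = (16*u*(-3*u^2 + 3*v^2 - 2*v + 1)) du + (72*u^2*v - 20*u^2 - 66*v^3 + 66*v^2 - 12*v + 4) dv.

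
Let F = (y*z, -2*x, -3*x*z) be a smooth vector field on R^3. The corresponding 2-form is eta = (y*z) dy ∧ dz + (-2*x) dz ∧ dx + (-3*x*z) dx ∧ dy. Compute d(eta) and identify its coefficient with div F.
d(eta) = (-3*x) dx ∧ dy ∧ dz; div F = -3*x

For a 2-form in R^3 of the form above, applying d gives a 3-form with coefficient ∂P/∂x + ∂Q/∂y + ∂R/∂z:
  ∂P/∂x = 0
  ∂Q/∂y = 0
  ∂R/∂z = -3*x
Sum = -3*x, which is exactly div F.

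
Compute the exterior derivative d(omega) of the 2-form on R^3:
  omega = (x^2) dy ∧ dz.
d(omega) = (2*x) dx ∧ dy ∧ dz

For a 2-form omega = sum_{i<j} g_{ij} dx_i ∧ dx_j, the exterior derivative is
  d(omega) = sum_{i<j} d(g_{ij}) ∧ dx_i ∧ dx_j = sum_{i<j, k} (∂g_{ij}/∂x_k) dx_k ∧ dx_i ∧ dx_j.
Expand each term, using dx_k ∧ dx_i ∧ dx_j = sgn(permutation) dx_{(a)} ∧ dx_{(b)} ∧ dx_{(c)} with (a < b < c) sorted:
  d(x^2) includes (∂/∂x)(x^2) dx = (2*x) dx, which multiplied by dy ∧ dz gives (2*x) dx ∧ dy ∧ dz
Collecting like 3-forms: d(omega) = (2*x) dx ∧ dy ∧ dz.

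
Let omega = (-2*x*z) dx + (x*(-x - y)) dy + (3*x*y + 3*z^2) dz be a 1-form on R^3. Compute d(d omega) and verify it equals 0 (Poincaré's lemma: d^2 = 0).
d(d omega) = 0

Step 1: d omega = sum_{i<j} (∂f_j/∂x_i - ∂f_i/∂x_j) dx_i ∧ dx_j:
  coeff of dx ∧ dy: -2*x - y
  coeff of dx ∧ dz: 2*x + 3*y
  coeff of dy ∧ dz: 3*x
Step 2: Apply d again to each 2-form coefficient. The only possible 3-form in R^3 is dx ∧ dy ∧ dz, with coefficient
  ∂(coeff of dy∧dz)/∂x - ∂(coeff of dx∧dz)/∂y + ∂(coeff of dx∧dy)/∂z
  = ∂/∂x (3*x) - ∂/∂y (2*x + 3*y) + ∂/∂z (-2*x - y).
Each of these terms simplifies to sums of mixed partials that cancel in pairs. The result is 0 (by equality of mixed partials for smooth functions — Schwarz / Clairaut).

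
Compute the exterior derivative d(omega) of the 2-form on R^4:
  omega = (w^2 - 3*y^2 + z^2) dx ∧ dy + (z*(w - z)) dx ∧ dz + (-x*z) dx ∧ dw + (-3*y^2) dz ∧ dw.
d(omega) = (2*z) dx ∧ dy ∧ dz + (2*w) dx ∧ dy ∧ dw + (x + z) dx ∧ dz ∧ dw + (-6*y) dy ∧ dz ∧ dw

For a 2-form omega = sum_{i<j} g_{ij} dx_i ∧ dx_j, the exterior derivative is
  d(omega) = sum_{i<j} d(g_{ij}) ∧ dx_i ∧ dx_j = sum_{i<j, k} (∂g_{ij}/∂x_k) dx_k ∧ dx_i ∧ dx_j.
Expand each term, using dx_k ∧ dx_i ∧ dx_j = sgn(permutation) dx_{(a)} ∧ dx_{(b)} ∧ dx_{(c)} with (a < b < c) sorted:
  d(w^2 - 3*y^2 + z^2) includes (∂/∂z)(w^2 - 3*y^2 + z^2) dz = (2*z) dz, which multiplied by dx ∧ dy gives (2*z) dx ∧ dy ∧ dz
  d(w^2 - 3*y^2 + z^2) includes (∂/∂w)(w^2 - 3*y^2 + z^2) dw = (2*w) dw, which multiplied by dx ∧ dy gives (2*w) dx ∧ dy ∧ dw
  d(z*(w - z)) includes (∂/∂w)(z*(w - z)) dw = (z) dw, which multiplied by dx ∧ dz gives (z) dx ∧ dz ∧ dw
  d(-x*z) includes (∂/∂z)(-x*z) dz = (-x) dz, which multiplied by dx ∧ dw gives (x) dx ∧ dz ∧ dw
  d(-3*y^2) includes (∂/∂y)(-3*y^2) dy = (-6*y) dy, which multiplied by dz ∧ dw gives (-6*y) dy ∧ dz ∧ dw
Collecting like 3-forms: d(omega) = (2*z) dx ∧ dy ∧ dz + (2*w) dx ∧ dy ∧ dw + (x + z) dx ∧ dz ∧ dw + (-6*y) dy ∧ dz ∧ dw.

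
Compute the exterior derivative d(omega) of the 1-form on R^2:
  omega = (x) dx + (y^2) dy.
d(omega) = 0

For a 1-form omega = sum_i f_i dx_i, the exterior derivative is
  d(omega) = sum_{i < j} (∂f_j/∂x_i - ∂f_i/∂x_j) dx_i ∧ dx_j.

Assembling: d(omega) = 0.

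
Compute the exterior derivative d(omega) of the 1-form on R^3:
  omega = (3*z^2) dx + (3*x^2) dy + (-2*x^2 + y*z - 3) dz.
d(omega) = (6*x) dx ∧ dy + (-4*x - 6*z) dx ∧ dz + (z) dy ∧ dz

For a 1-form omega = sum_i f_i dx_i, the exterior derivative is
  d(omega) = sum_{i < j} (∂f_j/∂x_i - ∂f_i/∂x_j) dx_i ∧ dx_j.
  coefficient of dx ∧ dy: ∂f_2/∂x - ∂f_1/∂y = ∂(3*x^2)/∂x - ∂(3*z^2)/∂y = 6*x
  coefficient of dx ∧ dz: ∂f_3/∂x - ∂f_1/∂z = ∂(-2*x^2 + y*z - 3)/∂x - ∂(3*z^2)/∂z = -4*x - 6*z
  coefficient of dy ∧ dz: ∂f_3/∂y - ∂f_2/∂z = ∂(-2*x^2 + y*z - 3)/∂y - ∂(3*x^2)/∂z = z
Assembling: d(omega) = (6*x) dx ∧ dy + (-4*x - 6*z) dx ∧ dz + (z) dy ∧ dz.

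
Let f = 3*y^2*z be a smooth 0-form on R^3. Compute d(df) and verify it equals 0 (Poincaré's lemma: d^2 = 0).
d(df) = 0

Step 1: df = sum_i (∂f/∂x_i) dx_i = (0) dx + (6*y*z) dy + (3*y^2) dz.
Step 2: Apply d again. Using the 1-form formula, the coefficient of dx ∧ dy in d(df) is ∂^2 f/∂x ∂y - ∂^2 f/∂y ∂x = (0) - (0) = 0 (equality of mixed partials for smooth f).
Similarly for dx ∧ dz and dy ∧ dz — all coefficients vanish. So d(df) = 0.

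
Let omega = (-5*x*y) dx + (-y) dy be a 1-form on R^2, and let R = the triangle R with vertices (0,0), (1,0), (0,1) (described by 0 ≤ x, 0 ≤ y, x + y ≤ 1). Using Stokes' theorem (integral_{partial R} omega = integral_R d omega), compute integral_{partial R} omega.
integral_(partial R) omega = 5/6

Stokes: integral_partial_R omega = integral_R d omega with d omega = (∂Q/∂x - ∂P/∂y) dx ∧ dy.
  ∂Q/∂x = 0
  ∂P/∂y = -5*x
  integrand = ∂Q/∂x - ∂P/∂y = 5*x.
Integrating over R: integral_0^1 integral_0^{1-x} (5*x) dy dx = 5/6.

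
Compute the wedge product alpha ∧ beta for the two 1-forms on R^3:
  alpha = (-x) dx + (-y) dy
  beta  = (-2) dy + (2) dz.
alpha ∧ beta = (2*x) dx ∧ dy + (-2*x) dx ∧ dz + (-2*y) dy ∧ dz

Distribute the wedge, using dx_i ∧ dx_j = -dx_j ∧ dx_i and dx_i ∧ dx_i = 0. For each pair (i, j) with i < j, the coefficient of dx_i ∧ dx_j in alpha ∧ beta is (alpha_i * beta_j - alpha_j * beta_i). Collecting: alpha ∧ beta = (2*x) dx ∧ dy + (-2*x) dx ∧ dz + (-2*y) dy ∧ dz.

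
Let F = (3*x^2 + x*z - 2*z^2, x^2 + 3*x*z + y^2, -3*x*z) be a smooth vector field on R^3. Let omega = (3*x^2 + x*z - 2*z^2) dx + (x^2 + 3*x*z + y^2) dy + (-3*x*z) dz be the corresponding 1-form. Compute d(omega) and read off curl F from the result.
d(omega) = (-3*x) dy ∧ dz + (x - z) dz ∧ dx + (2*x + 3*z) dx ∧ dy; curl F = (-3*x, x - z, 2*x + 3*z)

d omega = sum_{i<j} (∂f_j/∂x_i - ∂f_i/∂x_j) dx_i ∧ dx_j. Under the identification (dy ∧ dz, dz ∧ dx, dx ∧ dy) ↔ (e_x, e_y, e_z), the coefficients are exactly the components of curl F. Compute:
  ∂R/∂y - ∂Q/∂z = (0) - (3*x) = -3*x
  ∂P/∂z - ∂R/∂x = (x - 4*z) - (-3*z) = x - z
  ∂Q/∂x - ∂P/∂y = (2*x + 3*z) - (0) = 2*x + 3*z.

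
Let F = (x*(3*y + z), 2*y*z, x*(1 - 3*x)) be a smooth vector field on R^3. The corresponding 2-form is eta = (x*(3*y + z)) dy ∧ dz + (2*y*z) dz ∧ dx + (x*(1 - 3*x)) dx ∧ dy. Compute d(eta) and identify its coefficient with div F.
d(eta) = (3*y + 3*z) dx ∧ dy ∧ dz; div F = 3*y + 3*z

For a 2-form in R^3 of the form above, applying d gives a 3-form with coefficient ∂P/∂x + ∂Q/∂y + ∂R/∂z:
  ∂P/∂x = 3*y + z
  ∂Q/∂y = 2*z
  ∂R/∂z = 0
Sum = 3*y + 3*z, which is exactly div F.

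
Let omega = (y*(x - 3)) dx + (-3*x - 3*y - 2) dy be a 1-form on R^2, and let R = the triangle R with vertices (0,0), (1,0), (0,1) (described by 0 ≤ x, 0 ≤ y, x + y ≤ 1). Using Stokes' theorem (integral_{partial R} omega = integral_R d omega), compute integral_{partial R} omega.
integral_(partial R) omega = -1/6

Stokes: integral_partial_R omega = integral_R d omega with d omega = (∂Q/∂x - ∂P/∂y) dx ∧ dy.
  ∂Q/∂x = -3
  ∂P/∂y = x - 3
  integrand = ∂Q/∂x - ∂P/∂y = -x.
Integrating over R: integral_0^1 integral_0^{1-x} (-x) dy dx = -1/6.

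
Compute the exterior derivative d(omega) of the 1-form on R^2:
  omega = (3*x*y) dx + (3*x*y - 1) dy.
d(omega) = (-3*x + 3*y) dx ∧ dy

For a 1-form omega = sum_i f_i dx_i, the exterior derivative is
  d(omega) = sum_{i < j} (∂f_j/∂x_i - ∂f_i/∂x_j) dx_i ∧ dx_j.
  coefficient of dx ∧ dy: ∂f_2/∂x - ∂f_1/∂y = ∂(3*x*y - 1)/∂x - ∂(3*x*y)/∂y = -3*x + 3*y
Assembling: d(omega) = (-3*x + 3*y) dx ∧ dy.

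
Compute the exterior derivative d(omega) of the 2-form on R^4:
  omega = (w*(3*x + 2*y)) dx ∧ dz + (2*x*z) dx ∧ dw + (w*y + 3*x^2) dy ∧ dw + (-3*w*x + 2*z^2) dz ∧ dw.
d(omega) = (-2*w) dx ∧ dy ∧ dz + (-3*w + x + 2*y) dx ∧ dz ∧ dw + (6*x) dx ∧ dy ∧ dw

For a 2-form omega = sum_{i<j} g_{ij} dx_i ∧ dx_j, the exterior derivative is
  d(omega) = sum_{i<j} d(g_{ij}) ∧ dx_i ∧ dx_j = sum_{i<j, k} (∂g_{ij}/∂x_k) dx_k ∧ dx_i ∧ dx_j.
Expand each term, using dx_k ∧ dx_i ∧ dx_j = sgn(permutation) dx_{(a)} ∧ dx_{(b)} ∧ dx_{(c)} with (a < b < c) sorted:
  d(w*(3*x + 2*y)) includes (∂/∂y)(w*(3*x + 2*y)) dy = (2*w) dy, which multiplied by dx ∧ dz gives (-2*w) dx ∧ dy ∧ dz
  d(w*(3*x + 2*y)) includes (∂/∂w)(w*(3*x + 2*y)) dw = (3*x + 2*y) dw, which multiplied by dx ∧ dz gives (3*x + 2*y) dx ∧ dz ∧ dw
  d(2*x*z) includes (∂/∂z)(2*x*z) dz = (2*x) dz, which multiplied by dx ∧ dw gives (-2*x) dx ∧ dz ∧ dw
  d(w*y + 3*x^2) includes (∂/∂x)(w*y + 3*x^2) dx = (6*x) dx, which multiplied by dy ∧ dw gives (6*x) dx ∧ dy ∧ dw
  d(-3*w*x + 2*z^2) includes (∂/∂x)(-3*w*x + 2*z^2) dx = (-3*w) dx, which multiplied by dz ∧ dw gives (-3*w) dx ∧ dz ∧ dw
Collecting like 3-forms: d(omega) = (-2*w) dx ∧ dy ∧ dz + (-3*w + x + 2*y) dx ∧ dz ∧ dw + (6*x) dx ∧ dy ∧ dw.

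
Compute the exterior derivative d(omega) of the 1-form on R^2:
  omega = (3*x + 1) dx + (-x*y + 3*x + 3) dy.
d(omega) = (3 - y) dx ∧ dy

For a 1-form omega = sum_i f_i dx_i, the exterior derivative is
  d(omega) = sum_{i < j} (∂f_j/∂x_i - ∂f_i/∂x_j) dx_i ∧ dx_j.
  coefficient of dx ∧ dy: ∂f_2/∂x - ∂f_1/∂y = ∂(-x*y + 3*x + 3)/∂x - ∂(3*x + 1)/∂y = 3 - y
Assembling: d(omega) = (3 - y) dx ∧ dy.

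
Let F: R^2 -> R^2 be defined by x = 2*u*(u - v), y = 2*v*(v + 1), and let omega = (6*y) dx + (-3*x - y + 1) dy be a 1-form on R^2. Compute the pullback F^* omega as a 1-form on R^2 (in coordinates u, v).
F^* omega = (24*v*(2*u*v + 2*u - v^2 - v)) du + (-24*u^2*v - 12*u^2 - 12*u*v - 8*v^3 - 12*v^2 + 2) dv

Using F^*(f dg) = (f ∘ F) d(g ∘ F), substitute each coordinate x_i by F_i(u, v) in f_i, and replace dx_i by d F_i = (∂F_i/∂u) du + (∂F_i/∂v) dv.
  For the x component: f_1(F) = 12*v*(v + 1); d F_1 = (4*u - 2*v) du + (-2*u) dv
  For the y component: f_2(F) = -6*u^2 + 6*u*v - 2*v^2 - 2*v + 1; d F_2 = (0) du + (4*v + 2) dv
Combining and collecting du, dv coefficients:
  coeff of du: 24*v*(2*u*v + 2*u - v^2 - v)
  coeff of dv: -24*u^2*v - 12*u^2 - 12*u*v - 8*v^3 - 12*v^2 + 2
F^* omega = (24*v*(2*u*v + 2*u - v^2 - v)) du + (-24*u^2*v - 12*u^2 - 12*u*v - 8*v^3 - 12*v^2 + 2) dv.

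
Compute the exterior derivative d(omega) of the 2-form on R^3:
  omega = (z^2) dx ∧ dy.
d(omega) = (2*z) dx ∧ dy ∧ dz

For a 2-form omega = sum_{i<j} g_{ij} dx_i ∧ dx_j, the exterior derivative is
  d(omega) = sum_{i<j} d(g_{ij}) ∧ dx_i ∧ dx_j = sum_{i<j, k} (∂g_{ij}/∂x_k) dx_k ∧ dx_i ∧ dx_j.
Expand each term, using dx_k ∧ dx_i ∧ dx_j = sgn(permutation) dx_{(a)} ∧ dx_{(b)} ∧ dx_{(c)} with (a < b < c) sorted:
  d(z^2) includes (∂/∂z)(z^2) dz = (2*z) dz, which multiplied by dx ∧ dy gives (2*z) dx ∧ dy ∧ dz
Collecting like 3-forms: d(omega) = (2*z) dx ∧ dy ∧ dz.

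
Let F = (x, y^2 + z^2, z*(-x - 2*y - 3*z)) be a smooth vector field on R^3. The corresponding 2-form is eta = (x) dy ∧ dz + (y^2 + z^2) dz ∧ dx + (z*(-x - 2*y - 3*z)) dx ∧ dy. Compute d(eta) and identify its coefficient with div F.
d(eta) = (-x - 6*z + 1) dx ∧ dy ∧ dz; div F = -x - 6*z + 1

For a 2-form in R^3 of the form above, applying d gives a 3-form with coefficient ∂P/∂x + ∂Q/∂y + ∂R/∂z:
  ∂P/∂x = 1
  ∂Q/∂y = 2*y
  ∂R/∂z = -x - 2*y - 6*z
Sum = -x - 6*z + 1, which is exactly div F.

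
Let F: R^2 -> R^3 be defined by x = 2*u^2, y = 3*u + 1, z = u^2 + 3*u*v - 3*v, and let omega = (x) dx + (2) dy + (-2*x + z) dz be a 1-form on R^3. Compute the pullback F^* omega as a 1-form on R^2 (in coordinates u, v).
F^* omega = (2*u^3 - 3*u^2*v + 9*u*v^2 - 6*u*v - 9*v^2 + 6) du + (-9*u^3 + 9*u^2*v + 9*u^2 - 18*u*v + 9*v) dv

Using F^*(f dg) = (f ∘ F) d(g ∘ F), substitute each coordinate x_i by F_i(u, v) in f_i, and replace dx_i by d F_i = (∂F_i/∂u) du + (∂F_i/∂v) dv.
  For the x component: f_1(F) = 2*u^2; d F_1 = (4*u) du + (0) dv
  For the y component: f_2(F) = 2; d F_2 = (3) du + (0) dv
  For the z component: f_3(F) = -3*u^2 + 3*u*v - 3*v; d F_3 = (2*u + 3*v) du + (3*u - 3) dv
Combining and collecting du, dv coefficients:
  coeff of du: 2*u^3 - 3*u^2*v + 9*u*v^2 - 6*u*v - 9*v^2 + 6
  coeff of dv: -9*u^3 + 9*u^2*v + 9*u^2 - 18*u*v + 9*v
F^* omega = (2*u^3 - 3*u^2*v + 9*u*v^2 - 6*u*v - 9*v^2 + 6) du + (-9*u^3 + 9*u^2*v + 9*u^2 - 18*u*v + 9*v) dv.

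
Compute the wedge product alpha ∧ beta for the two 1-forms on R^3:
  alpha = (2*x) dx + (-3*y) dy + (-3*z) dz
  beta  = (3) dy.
alpha ∧ beta = (6*x) dx ∧ dy + (9*z) dy ∧ dz

Distribute the wedge, using dx_i ∧ dx_j = -dx_j ∧ dx_i and dx_i ∧ dx_i = 0. For each pair (i, j) with i < j, the coefficient of dx_i ∧ dx_j in alpha ∧ beta is (alpha_i * beta_j - alpha_j * beta_i). Collecting: alpha ∧ beta = (6*x) dx ∧ dy + (9*z) dy ∧ dz.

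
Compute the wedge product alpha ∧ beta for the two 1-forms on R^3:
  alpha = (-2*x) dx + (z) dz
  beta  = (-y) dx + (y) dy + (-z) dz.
alpha ∧ beta = (-2*x*y) dx ∧ dy + (z*(2*x + y)) dx ∧ dz + (-y*z) dy ∧ dz

Distribute the wedge, using dx_i ∧ dx_j = -dx_j ∧ dx_i and dx_i ∧ dx_i = 0. For each pair (i, j) with i < j, the coefficient of dx_i ∧ dx_j in alpha ∧ beta is (alpha_i * beta_j - alpha_j * beta_i). Collecting: alpha ∧ beta = (-2*x*y) dx ∧ dy + (z*(2*x + y)) dx ∧ dz + (-y*z) dy ∧ dz.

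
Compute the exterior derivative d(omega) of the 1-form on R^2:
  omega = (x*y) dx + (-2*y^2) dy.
d(omega) = (-x) dx ∧ dy

For a 1-form omega = sum_i f_i dx_i, the exterior derivative is
  d(omega) = sum_{i < j} (∂f_j/∂x_i - ∂f_i/∂x_j) dx_i ∧ dx_j.
  coefficient of dx ∧ dy: ∂f_2/∂x - ∂f_1/∂y = ∂(-2*y^2)/∂x - ∂(x*y)/∂y = -x
Assembling: d(omega) = (-x) dx ∧ dy.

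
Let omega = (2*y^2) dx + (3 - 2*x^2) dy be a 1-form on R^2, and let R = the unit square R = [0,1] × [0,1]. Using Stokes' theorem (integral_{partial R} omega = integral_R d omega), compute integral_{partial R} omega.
integral_(partial R) omega = -4

Stokes: integral_partial_R omega = integral_R d omega with d omega = (∂Q/∂x - ∂P/∂y) dx ∧ dy.
  ∂Q/∂x = -4*x
  ∂P/∂y = 4*y
  integrand = ∂Q/∂x - ∂P/∂y = -4*x - 4*y.
Integrating over R: integral_0^1 integral_0^1 (-4*x - 4*y) dx dy = -4.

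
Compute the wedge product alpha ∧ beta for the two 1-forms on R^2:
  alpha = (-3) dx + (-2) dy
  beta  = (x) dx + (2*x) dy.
alpha ∧ beta = (-4*x) dx ∧ dy

Distribute the wedge, using dx_i ∧ dx_j = -dx_j ∧ dx_i and dx_i ∧ dx_i = 0. For each pair (i, j) with i < j, the coefficient of dx_i ∧ dx_j in alpha ∧ beta is (alpha_i * beta_j - alpha_j * beta_i). Collecting: alpha ∧ beta = (-4*x) dx ∧ dy.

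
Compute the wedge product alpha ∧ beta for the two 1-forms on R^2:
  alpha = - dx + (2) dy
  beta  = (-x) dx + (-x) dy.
alpha ∧ beta = (3*x) dx ∧ dy

Distribute the wedge, using dx_i ∧ dx_j = -dx_j ∧ dx_i and dx_i ∧ dx_i = 0. For each pair (i, j) with i < j, the coefficient of dx_i ∧ dx_j in alpha ∧ beta is (alpha_i * beta_j - alpha_j * beta_i). Collecting: alpha ∧ beta = (3*x) dx ∧ dy.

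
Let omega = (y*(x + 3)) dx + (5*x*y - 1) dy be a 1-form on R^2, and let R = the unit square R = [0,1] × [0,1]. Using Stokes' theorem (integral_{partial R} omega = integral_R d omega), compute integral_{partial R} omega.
integral_(partial R) omega = -1

Stokes: integral_partial_R omega = integral_R d omega with d omega = (∂Q/∂x - ∂P/∂y) dx ∧ dy.
  ∂Q/∂x = 5*y
  ∂P/∂y = x + 3
  integrand = ∂Q/∂x - ∂P/∂y = -x + 5*y - 3.
Integrating over R: integral_0^1 integral_0^1 (-x + 5*y - 3) dx dy = -1.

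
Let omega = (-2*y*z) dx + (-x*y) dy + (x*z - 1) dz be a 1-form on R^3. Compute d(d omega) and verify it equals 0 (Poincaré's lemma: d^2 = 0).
d(d omega) = 0

Step 1: d omega = sum_{i<j} (∂f_j/∂x_i - ∂f_i/∂x_j) dx_i ∧ dx_j:
  coeff of dx ∧ dy: -y + 2*z
  coeff of dx ∧ dz: 2*y + z
  coeff of dy ∧ dz: 0
Step 2: Apply d again to each 2-form coefficient. The only possible 3-form in R^3 is dx ∧ dy ∧ dz, with coefficient
  ∂(coeff of dy∧dz)/∂x - ∂(coeff of dx∧dz)/∂y + ∂(coeff of dx∧dy)/∂z
  = ∂/∂x (0) - ∂/∂y (2*y + z) + ∂/∂z (-y + 2*z).
Each of these terms simplifies to sums of mixed partials that cancel in pairs. The result is 0 (by equality of mixed partials for smooth functions — Schwarz / Clairaut).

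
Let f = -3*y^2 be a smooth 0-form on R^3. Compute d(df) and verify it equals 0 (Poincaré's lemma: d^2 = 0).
d(df) = 0

Step 1: df = sum_i (∂f/∂x_i) dx_i = (0) dx + (-6*y) dy + (0) dz.
Step 2: Apply d again. Using the 1-form formula, the coefficient of dx ∧ dy in d(df) is ∂^2 f/∂x ∂y - ∂^2 f/∂y ∂x = (0) - (0) = 0 (equality of mixed partials for smooth f).
Similarly for dx ∧ dz and dy ∧ dz — all coefficients vanish. So d(df) = 0.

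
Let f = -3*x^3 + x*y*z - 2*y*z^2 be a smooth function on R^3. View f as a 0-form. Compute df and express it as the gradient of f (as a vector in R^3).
df = (-9*x^2 + y*z) dx + (z*(x - 2*z)) dy + (y*(x - 4*z)) dz; grad f = (-9*x^2 + y*z, z*(x - 2*z), y*(x - 4*z))

For a 0-form f, d f = (∂f/∂x) dx + (∂f/∂y) dy + (∂f/∂z) dz. The components of the vector representation are exactly the entries of grad f in Cartesian coordinates:
  ∂f/∂x = -9*x^2 + y*z
  ∂f/∂y = z*(x - 2*z)
  ∂f/∂z = y*(x - 4*z).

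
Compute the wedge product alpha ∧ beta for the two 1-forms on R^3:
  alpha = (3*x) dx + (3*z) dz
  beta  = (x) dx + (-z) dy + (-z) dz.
alpha ∧ beta = (-3*x*z) dx ∧ dy + (-6*x*z) dx ∧ dz + (3*z^2) dy ∧ dz

Distribute the wedge, using dx_i ∧ dx_j = -dx_j ∧ dx_i and dx_i ∧ dx_i = 0. For each pair (i, j) with i < j, the coefficient of dx_i ∧ dx_j in alpha ∧ beta is (alpha_i * beta_j - alpha_j * beta_i). Collecting: alpha ∧ beta = (-3*x*z) dx ∧ dy + (-6*x*z) dx ∧ dz + (3*z^2) dy ∧ dz.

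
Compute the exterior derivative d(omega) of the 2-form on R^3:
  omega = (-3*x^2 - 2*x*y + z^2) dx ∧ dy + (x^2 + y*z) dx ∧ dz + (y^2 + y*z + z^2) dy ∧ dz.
d(omega) = (z) dx ∧ dy ∧ dz

For a 2-form omega = sum_{i<j} g_{ij} dx_i ∧ dx_j, the exterior derivative is
  d(omega) = sum_{i<j} d(g_{ij}) ∧ dx_i ∧ dx_j = sum_{i<j, k} (∂g_{ij}/∂x_k) dx_k ∧ dx_i ∧ dx_j.
Expand each term, using dx_k ∧ dx_i ∧ dx_j = sgn(permutation) dx_{(a)} ∧ dx_{(b)} ∧ dx_{(c)} with (a < b < c) sorted:
  d(-3*x^2 - 2*x*y + z^2) includes (∂/∂z)(-3*x^2 - 2*x*y + z^2) dz = (2*z) dz, which multiplied by dx ∧ dy gives (2*z) dx ∧ dy ∧ dz
  d(x^2 + y*z) includes (∂/∂y)(x^2 + y*z) dy = (z) dy, which multiplied by dx ∧ dz gives (-z) dx ∧ dy ∧ dz
Collecting like 3-forms: d(omega) = (z) dx ∧ dy ∧ dz.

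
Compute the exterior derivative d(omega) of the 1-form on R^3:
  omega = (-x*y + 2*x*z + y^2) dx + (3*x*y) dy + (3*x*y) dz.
d(omega) = (x + y) dx ∧ dy + (-2*x + 3*y) dx ∧ dz + (3*x) dy ∧ dz

For a 1-form omega = sum_i f_i dx_i, the exterior derivative is
  d(omega) = sum_{i < j} (∂f_j/∂x_i - ∂f_i/∂x_j) dx_i ∧ dx_j.
  coefficient of dx ∧ dy: ∂f_2/∂x - ∂f_1/∂y = ∂(3*x*y)/∂x - ∂(-x*y + 2*x*z + y^2)/∂y = x + y
  coefficient of dx ∧ dz: ∂f_3/∂x - ∂f_1/∂z = ∂(3*x*y)/∂x - ∂(-x*y + 2*x*z + y^2)/∂z = -2*x + 3*y
  coefficient of dy ∧ dz: ∂f_3/∂y - ∂f_2/∂z = ∂(3*x*y)/∂y - ∂(3*x*y)/∂z = 3*x
Assembling: d(omega) = (x + y) dx ∧ dy + (-2*x + 3*y) dx ∧ dz + (3*x) dy ∧ dz.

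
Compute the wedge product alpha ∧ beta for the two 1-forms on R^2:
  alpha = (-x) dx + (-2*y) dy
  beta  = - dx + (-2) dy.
alpha ∧ beta = (2*x - 2*y) dx ∧ dy

Distribute the wedge, using dx_i ∧ dx_j = -dx_j ∧ dx_i and dx_i ∧ dx_i = 0. For each pair (i, j) with i < j, the coefficient of dx_i ∧ dx_j in alpha ∧ beta is (alpha_i * beta_j - alpha_j * beta_i). Collecting: alpha ∧ beta = (2*x - 2*y) dx ∧ dy.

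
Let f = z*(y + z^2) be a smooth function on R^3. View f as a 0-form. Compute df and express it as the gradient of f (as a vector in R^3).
df = (0) dx + (z) dy + (y + 3*z^2) dz; grad f = (0, z, y + 3*z^2)

For a 0-form f, d f = (∂f/∂x) dx + (∂f/∂y) dy + (∂f/∂z) dz. The components of the vector representation are exactly the entries of grad f in Cartesian coordinates:
  ∂f/∂x = 0
  ∂f/∂y = z
  ∂f/∂z = y + 3*z^2.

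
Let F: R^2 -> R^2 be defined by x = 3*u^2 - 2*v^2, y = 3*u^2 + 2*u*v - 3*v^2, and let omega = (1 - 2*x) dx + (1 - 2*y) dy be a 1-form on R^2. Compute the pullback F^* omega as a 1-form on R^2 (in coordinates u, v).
F^* omega = (-72*u^3 - 36*u^2*v + 52*u*v^2 + 12*u + 12*v^3 + 2*v) du + (-12*u^3 + 52*u^2*v + 36*u*v^2 + 2*u - 52*v^3 - 10*v) dv

Using F^*(f dg) = (f ∘ F) d(g ∘ F), substitute each coordinate x_i by F_i(u, v) in f_i, and replace dx_i by d F_i = (∂F_i/∂u) du + (∂F_i/∂v) dv.
  For the x component: f_1(F) = -6*u^2 + 4*v^2 + 1; d F_1 = (6*u) du + (-4*v) dv
  For the y component: f_2(F) = -6*u^2 - 4*u*v + 6*v^2 + 1; d F_2 = (6*u + 2*v) du + (2*u - 6*v) dv
Combining and collecting du, dv coefficients:
  coeff of du: -72*u^3 - 36*u^2*v + 52*u*v^2 + 12*u + 12*v^3 + 2*v
  coeff of dv: -12*u^3 + 52*u^2*v + 36*u*v^2 + 2*u - 52*v^3 - 10*v
F^* omega = (-72*u^3 - 36*u^2*v + 52*u*v^2 + 12*u + 12*v^3 + 2*v) du + (-12*u^3 + 52*u^2*v + 36*u*v^2 + 2*u - 52*v^3 - 10*v) dv.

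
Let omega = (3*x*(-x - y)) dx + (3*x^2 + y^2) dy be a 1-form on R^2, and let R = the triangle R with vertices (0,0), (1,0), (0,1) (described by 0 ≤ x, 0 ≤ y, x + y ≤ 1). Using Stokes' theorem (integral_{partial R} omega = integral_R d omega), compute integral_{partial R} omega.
integral_(partial R) omega = 3/2

Stokes: integral_partial_R omega = integral_R d omega with d omega = (∂Q/∂x - ∂P/∂y) dx ∧ dy.
  ∂Q/∂x = 6*x
  ∂P/∂y = -3*x
  integrand = ∂Q/∂x - ∂P/∂y = 9*x.
Integrating over R: integral_0^1 integral_0^{1-x} (9*x) dy dx = 3/2.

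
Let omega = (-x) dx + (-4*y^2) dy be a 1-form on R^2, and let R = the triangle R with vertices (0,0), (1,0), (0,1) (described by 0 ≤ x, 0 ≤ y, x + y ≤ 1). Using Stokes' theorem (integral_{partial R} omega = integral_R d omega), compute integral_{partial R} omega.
integral_(partial R) omega = 0

Stokes: integral_partial_R omega = integral_R d omega with d omega = (∂Q/∂x - ∂P/∂y) dx ∧ dy.
  ∂Q/∂x = 0
  ∂P/∂y = 0
  integrand = ∂Q/∂x - ∂P/∂y = 0.
Integrating over R: integral_0^1 integral_0^{1-x} (0) dy dx = 0.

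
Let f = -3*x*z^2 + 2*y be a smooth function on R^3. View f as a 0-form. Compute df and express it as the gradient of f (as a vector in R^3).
df = (-3*z^2) dx + (2) dy + (-6*x*z) dz; grad f = (-3*z^2, 2, -6*x*z)

For a 0-form f, d f = (∂f/∂x) dx + (∂f/∂y) dy + (∂f/∂z) dz. The components of the vector representation are exactly the entries of grad f in Cartesian coordinates:
  ∂f/∂x = -3*z^2
  ∂f/∂y = 2
  ∂f/∂z = -6*x*z.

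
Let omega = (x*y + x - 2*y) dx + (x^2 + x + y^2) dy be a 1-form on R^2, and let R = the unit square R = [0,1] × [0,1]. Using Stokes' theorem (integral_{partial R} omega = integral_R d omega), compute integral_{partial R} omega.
integral_(partial R) omega = 7/2

Stokes: integral_partial_R omega = integral_R d omega with d omega = (∂Q/∂x - ∂P/∂y) dx ∧ dy.
  ∂Q/∂x = 2*x + 1
  ∂P/∂y = x - 2
  integrand = ∂Q/∂x - ∂P/∂y = x + 3.
Integrating over R: integral_0^1 integral_0^1 (x + 3) dx dy = 7/2.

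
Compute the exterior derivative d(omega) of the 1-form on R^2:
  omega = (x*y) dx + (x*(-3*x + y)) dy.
d(omega) = (-7*x + y) dx ∧ dy

For a 1-form omega = sum_i f_i dx_i, the exterior derivative is
  d(omega) = sum_{i < j} (∂f_j/∂x_i - ∂f_i/∂x_j) dx_i ∧ dx_j.
  coefficient of dx ∧ dy: ∂f_2/∂x - ∂f_1/∂y = ∂(x*(-3*x + y))/∂x - ∂(x*y)/∂y = -7*x + y
Assembling: d(omega) = (-7*x + y) dx ∧ dy.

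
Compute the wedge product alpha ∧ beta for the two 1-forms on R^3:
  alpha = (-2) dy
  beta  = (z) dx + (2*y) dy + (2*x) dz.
alpha ∧ beta = (2*z) dx ∧ dy + (-4*x) dy ∧ dz

Distribute the wedge, using dx_i ∧ dx_j = -dx_j ∧ dx_i and dx_i ∧ dx_i = 0. For each pair (i, j) with i < j, the coefficient of dx_i ∧ dx_j in alpha ∧ beta is (alpha_i * beta_j - alpha_j * beta_i). Collecting: alpha ∧ beta = (2*z) dx ∧ dy + (-4*x) dy ∧ dz.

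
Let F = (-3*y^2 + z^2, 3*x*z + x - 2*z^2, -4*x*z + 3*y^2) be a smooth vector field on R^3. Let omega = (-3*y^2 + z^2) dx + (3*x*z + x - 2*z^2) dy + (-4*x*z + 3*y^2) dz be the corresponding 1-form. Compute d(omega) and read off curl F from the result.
d(omega) = (-3*x + 6*y + 4*z) dy ∧ dz + (6*z) dz ∧ dx + (6*y + 3*z + 1) dx ∧ dy; curl F = (-3*x + 6*y + 4*z, 6*z, 6*y + 3*z + 1)

d omega = sum_{i<j} (∂f_j/∂x_i - ∂f_i/∂x_j) dx_i ∧ dx_j. Under the identification (dy ∧ dz, dz ∧ dx, dx ∧ dy) ↔ (e_x, e_y, e_z), the coefficients are exactly the components of curl F. Compute:
  ∂R/∂y - ∂Q/∂z = (6*y) - (3*x - 4*z) = -3*x + 6*y + 4*z
  ∂P/∂z - ∂R/∂x = (2*z) - (-4*z) = 6*z
  ∂Q/∂x - ∂P/∂y = (3*z + 1) - (-6*y) = 6*y + 3*z + 1.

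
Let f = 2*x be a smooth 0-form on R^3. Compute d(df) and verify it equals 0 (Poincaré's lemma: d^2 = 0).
d(df) = 0

Step 1: df = sum_i (∂f/∂x_i) dx_i = (2) dx + (0) dy + (0) dz.
Step 2: Apply d again. Using the 1-form formula, the coefficient of dx ∧ dy in d(df) is ∂^2 f/∂x ∂y - ∂^2 f/∂y ∂x = (0) - (0) = 0 (equality of mixed partials for smooth f).
Similarly for dx ∧ dz and dy ∧ dz — all coefficients vanish. So d(df) = 0.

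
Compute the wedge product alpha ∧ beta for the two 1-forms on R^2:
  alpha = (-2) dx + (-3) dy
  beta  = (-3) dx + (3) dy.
alpha ∧ beta = (-15) dx ∧ dy

Distribute the wedge, using dx_i ∧ dx_j = -dx_j ∧ dx_i and dx_i ∧ dx_i = 0. For each pair (i, j) with i < j, the coefficient of dx_i ∧ dx_j in alpha ∧ beta is (alpha_i * beta_j - alpha_j * beta_i). Collecting: alpha ∧ beta = (-15) dx ∧ dy.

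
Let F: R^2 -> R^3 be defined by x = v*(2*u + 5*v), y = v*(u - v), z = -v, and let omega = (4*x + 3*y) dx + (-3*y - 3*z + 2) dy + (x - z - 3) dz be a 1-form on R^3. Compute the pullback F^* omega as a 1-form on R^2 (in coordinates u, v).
F^* omega = (v*(19*u*v + 37*v^2 + 3*v + 2)) du + (19*u^2*v + 153*u*v^2 + u*v + 2*u + 164*v^3 - 11*v^2 - 5*v + 3) dv

Using F^*(f dg) = (f ∘ F) d(g ∘ F), substitute each coordinate x_i by F_i(u, v) in f_i, and replace dx_i by d F_i = (∂F_i/∂u) du + (∂F_i/∂v) dv.
  For the x component: f_1(F) = v*(11*u + 17*v); d F_1 = (2*v) du + (2*u + 10*v) dv
  For the y component: f_2(F) = -3*u*v + 3*v^2 + 3*v + 2; d F_2 = (v) du + (u - 2*v) dv
  For the z component: f_3(F) = 2*u*v + 5*v^2 + v - 3; d F_3 = (0) du + (-1) dv
Combining and collecting du, dv coefficients:
  coeff of du: v*(19*u*v + 37*v^2 + 3*v + 2)
  coeff of dv: 19*u^2*v + 153*u*v^2 + u*v + 2*u + 164*v^3 - 11*v^2 - 5*v + 3
F^* omega = (v*(19*u*v + 37*v^2 + 3*v + 2)) du + (19*u^2*v + 153*u*v^2 + u*v + 2*u + 164*v^3 - 11*v^2 - 5*v + 3) dv.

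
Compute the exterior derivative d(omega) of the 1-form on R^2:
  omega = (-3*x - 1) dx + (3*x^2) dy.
d(omega) = (6*x) dx ∧ dy

For a 1-form omega = sum_i f_i dx_i, the exterior derivative is
  d(omega) = sum_{i < j} (∂f_j/∂x_i - ∂f_i/∂x_j) dx_i ∧ dx_j.
  coefficient of dx ∧ dy: ∂f_2/∂x - ∂f_1/∂y = ∂(3*x^2)/∂x - ∂(-3*x - 1)/∂y = 6*x
Assembling: d(omega) = (6*x) dx ∧ dy.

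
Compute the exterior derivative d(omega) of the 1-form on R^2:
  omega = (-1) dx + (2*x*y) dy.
d(omega) = (2*y) dx ∧ dy

For a 1-form omega = sum_i f_i dx_i, the exterior derivative is
  d(omega) = sum_{i < j} (∂f_j/∂x_i - ∂f_i/∂x_j) dx_i ∧ dx_j.
  coefficient of dx ∧ dy: ∂f_2/∂x - ∂f_1/∂y = ∂(2*x*y)/∂x - ∂(-1)/∂y = 2*y
Assembling: d(omega) = (2*y) dx ∧ dy.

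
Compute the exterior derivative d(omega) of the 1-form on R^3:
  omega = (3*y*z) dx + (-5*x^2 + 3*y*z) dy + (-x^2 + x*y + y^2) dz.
d(omega) = (-10*x - 3*z) dx ∧ dy + (-2*x - 2*y) dx ∧ dz + (x - y) dy ∧ dz

For a 1-form omega = sum_i f_i dx_i, the exterior derivative is
  d(omega) = sum_{i < j} (∂f_j/∂x_i - ∂f_i/∂x_j) dx_i ∧ dx_j.
  coefficient of dx ∧ dy: ∂f_2/∂x - ∂f_1/∂y = ∂(-5*x^2 + 3*y*z)/∂x - ∂(3*y*z)/∂y = -10*x - 3*z
  coefficient of dx ∧ dz: ∂f_3/∂x - ∂f_1/∂z = ∂(-x^2 + x*y + y^2)/∂x - ∂(3*y*z)/∂z = -2*x - 2*y
  coefficient of dy ∧ dz: ∂f_3/∂y - ∂f_2/∂z = ∂(-x^2 + x*y + y^2)/∂y - ∂(-5*x^2 + 3*y*z)/∂z = x - y
Assembling: d(omega) = (-10*x - 3*z) dx ∧ dy + (-2*x - 2*y) dx ∧ dz + (x - y) dy ∧ dz.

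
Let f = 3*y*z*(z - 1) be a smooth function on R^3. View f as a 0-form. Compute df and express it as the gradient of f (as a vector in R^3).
df = (0) dx + (3*z*(z - 1)) dy + (3*y*(2*z - 1)) dz; grad f = (0, 3*z*(z - 1), 3*y*(2*z - 1))

For a 0-form f, d f = (∂f/∂x) dx + (∂f/∂y) dy + (∂f/∂z) dz. The components of the vector representation are exactly the entries of grad f in Cartesian coordinates:
  ∂f/∂x = 0
  ∂f/∂y = 3*z*(z - 1)
  ∂f/∂z = 3*y*(2*z - 1).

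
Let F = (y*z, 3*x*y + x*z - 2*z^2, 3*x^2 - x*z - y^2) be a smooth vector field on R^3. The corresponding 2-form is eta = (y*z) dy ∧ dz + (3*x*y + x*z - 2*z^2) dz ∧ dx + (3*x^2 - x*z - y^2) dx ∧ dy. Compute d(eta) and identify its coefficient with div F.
d(eta) = (2*x) dx ∧ dy ∧ dz; div F = 2*x

For a 2-form in R^3 of the form above, applying d gives a 3-form with coefficient ∂P/∂x + ∂Q/∂y + ∂R/∂z:
  ∂P/∂x = 0
  ∂Q/∂y = 3*x
  ∂R/∂z = -x
Sum = 2*x, which is exactly div F.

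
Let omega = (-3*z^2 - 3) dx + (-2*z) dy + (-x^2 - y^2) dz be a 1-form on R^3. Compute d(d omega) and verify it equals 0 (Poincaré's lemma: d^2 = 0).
d(d omega) = 0

Step 1: d omega = sum_{i<j} (∂f_j/∂x_i - ∂f_i/∂x_j) dx_i ∧ dx_j:
  coeff of dx ∧ dy: 0
  coeff of dx ∧ dz: -2*x + 6*z
  coeff of dy ∧ dz: 2 - 2*y
Step 2: Apply d again to each 2-form coefficient. The only possible 3-form in R^3 is dx ∧ dy ∧ dz, with coefficient
  ∂(coeff of dy∧dz)/∂x - ∂(coeff of dx∧dz)/∂y + ∂(coeff of dx∧dy)/∂z
  = ∂/∂x (2 - 2*y) - ∂/∂y (-2*x + 6*z) + ∂/∂z (0).
Each of these terms simplifies to sums of mixed partials that cancel in pairs. The result is 0 (by equality of mixed partials for smooth functions — Schwarz / Clairaut).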